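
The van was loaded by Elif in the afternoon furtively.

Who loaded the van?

Elif

'Elif' marks the agent of the loading event.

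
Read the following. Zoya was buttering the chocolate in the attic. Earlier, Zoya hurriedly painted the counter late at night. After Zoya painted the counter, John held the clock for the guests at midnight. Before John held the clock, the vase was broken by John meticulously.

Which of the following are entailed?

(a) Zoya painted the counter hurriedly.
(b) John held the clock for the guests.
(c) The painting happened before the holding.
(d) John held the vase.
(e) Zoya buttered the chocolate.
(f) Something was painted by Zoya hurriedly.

(a), (b), (c), (f)

(a) Entailed — this follows by dropping conjuncts from the painting event's description.
(b) Entailed — the original entails any weakening of itself; this just drops 'at midnight'.
(c) Entailed — the narrative places the painting before the holding.
(d) Not entailed — John held the clock, not the vase; the vase belongs to the breaking event.
(e) Not entailed — 'was buttering' is progressive on an accomplishment; it does not entail the completed 'buttered'.
(f) Entailed — this follows by dropping conjuncts from the painting event's description.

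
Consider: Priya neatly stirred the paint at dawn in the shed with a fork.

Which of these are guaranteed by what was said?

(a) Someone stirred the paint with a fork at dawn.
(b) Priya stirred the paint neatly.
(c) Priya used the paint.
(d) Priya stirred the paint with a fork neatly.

(a), (b), (d)

(a) Entailed — the original entails any weakening of itself; this just drops 'in the shed', 'neatly' and generalizes the agent.
(b) Entailed — every conjunct here is already in the original stirring event.
(c) Not entailed — the paint is the patient, not an instrument — Priya used a fork.
(d) Entailed — every conjunct here is already in the original stirring event.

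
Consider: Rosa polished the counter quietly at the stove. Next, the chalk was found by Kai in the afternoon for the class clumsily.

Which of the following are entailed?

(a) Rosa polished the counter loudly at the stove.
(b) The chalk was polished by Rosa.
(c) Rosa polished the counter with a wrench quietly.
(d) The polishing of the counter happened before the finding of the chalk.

(a) Not entailed — 'loudly' adds a manner not in (and inconsistent with) the original.
(b) Not entailed — Rosa polished the counter, not the chalk; the chalk belongs to the finding event.
(c) Not entailed — 'with a wrench' adds information not in the original event.
(d) Entailed — the narrative places the polishing before the finding.

(d)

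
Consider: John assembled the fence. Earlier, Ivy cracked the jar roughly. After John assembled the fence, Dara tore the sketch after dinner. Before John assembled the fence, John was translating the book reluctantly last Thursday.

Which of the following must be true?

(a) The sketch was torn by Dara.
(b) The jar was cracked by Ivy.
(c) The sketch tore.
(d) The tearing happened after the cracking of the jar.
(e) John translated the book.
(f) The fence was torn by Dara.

(a) Entailed — dropping 'after dinner' leaves a sub-description the original still satisfies.
(b) Entailed — the original entails any weakening of itself; this just drops 'roughly'.
(c) Entailed — 'Dara tore the sketch' is causative; it entails the inchoative 'the sketch tore'.
(d) Entailed — the narrative places the cracking before the tearing.
(e) Not entailed — 'was translating' is progressive on an accomplishment; it does not entail the completed 'translated'.
(f) Not entailed — Dara tore the sketch, not the fence; the fence belongs to the assembling event.

(a), (b), (c), (d)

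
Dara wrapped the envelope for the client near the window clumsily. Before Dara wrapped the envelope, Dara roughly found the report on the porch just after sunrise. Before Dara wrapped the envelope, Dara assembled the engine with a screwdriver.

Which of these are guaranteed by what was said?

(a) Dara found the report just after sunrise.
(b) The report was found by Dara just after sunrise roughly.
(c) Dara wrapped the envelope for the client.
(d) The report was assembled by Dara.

(a) Entailed — every conjunct here is already in the original finding event.
(b) Entailed — the original entails any weakening of itself; this just drops 'on the porch'.
(c) Entailed — dropping 'near the window', 'clumsily' leaves a sub-description the original still satisfies.
(d) Not entailed — Dara assembled the engine, not the report; the report belongs to the finding event.

(a), (b), (c)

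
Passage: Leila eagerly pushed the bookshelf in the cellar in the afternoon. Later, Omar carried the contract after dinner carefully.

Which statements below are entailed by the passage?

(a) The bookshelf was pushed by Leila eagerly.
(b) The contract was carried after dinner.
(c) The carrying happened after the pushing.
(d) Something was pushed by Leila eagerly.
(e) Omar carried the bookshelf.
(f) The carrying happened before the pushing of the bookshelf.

(a), (b), (c), (d)

(a) Entailed — dropping 'in the afternoon', 'in the cellar' leaves a sub-description the original still satisfies.
(b) Entailed — every conjunct here is already in the original carrying event.
(c) Entailed — the narrative places the pushing before the carrying.
(d) Entailed — every conjunct here is already in the original pushing event.
(e) Not entailed — Omar carried the contract, not the bookshelf; the bookshelf belongs to the pushing event.
(f) Not entailed — the narrative places the pushing before the carrying, not after.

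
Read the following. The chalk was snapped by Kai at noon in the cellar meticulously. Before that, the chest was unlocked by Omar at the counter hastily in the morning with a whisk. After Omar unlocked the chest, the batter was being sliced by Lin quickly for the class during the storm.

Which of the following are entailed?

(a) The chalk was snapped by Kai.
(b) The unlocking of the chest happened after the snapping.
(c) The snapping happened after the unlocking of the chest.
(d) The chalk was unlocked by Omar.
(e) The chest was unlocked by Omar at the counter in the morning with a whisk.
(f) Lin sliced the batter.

(a) Entailed — the original entails any weakening of itself; this just drops 'at noon', 'meticulously', 'in the cellar'.
(b) Not entailed — the narrative places the unlocking before the snapping, not after.
(c) Entailed — the narrative places the unlocking before the snapping.
(d) Not entailed — Omar unlocked the chest, not the chalk; the chalk belongs to the snapping event.
(e) Entailed — the original entails any weakening of itself; this just drops 'hastily'.
(f) Not entailed — 'was slicing' is progressive on an accomplishment; it does not entail the completed 'sliced'.

(a), (c), (e)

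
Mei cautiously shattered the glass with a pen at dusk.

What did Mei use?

'with a pen' marks the instrument of the shattering event.

a pen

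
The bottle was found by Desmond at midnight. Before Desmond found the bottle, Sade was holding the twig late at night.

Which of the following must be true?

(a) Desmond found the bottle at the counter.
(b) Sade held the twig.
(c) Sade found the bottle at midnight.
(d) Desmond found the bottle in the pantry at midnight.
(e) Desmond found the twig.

(a) Not entailed — 'at the counter' adds information not in the original event.
(b) Entailed — 'hold' is an activity; 'was holding' entails that some holding happened, so 'held' holds.
(c) Not entailed — the passage has Desmond finding the bottle, not Sade.
(d) Not entailed — 'in the pantry' adds information not in the original event.
(e) Not entailed — Desmond found the bottle, not the twig; the twig belongs to the holding event.

(b)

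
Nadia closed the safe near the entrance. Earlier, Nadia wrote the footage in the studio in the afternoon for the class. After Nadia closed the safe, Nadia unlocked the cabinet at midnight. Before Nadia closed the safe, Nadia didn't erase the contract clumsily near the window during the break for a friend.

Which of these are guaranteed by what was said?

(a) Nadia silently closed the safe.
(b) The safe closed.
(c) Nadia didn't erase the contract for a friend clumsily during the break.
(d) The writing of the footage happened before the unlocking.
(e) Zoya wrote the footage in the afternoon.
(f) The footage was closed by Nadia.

(b), (d)

(a) Not entailed — 'silently' adds information not in the original event.
(b) Entailed — 'Nadia closed the safe' is causative; it entails the inchoative 'the safe closed'.
(c) Not entailed — dropping 'near the window' under negation is not valid — the original leaves open that Nadia erased the contract some other way.
(d) Entailed — the narrative places the writing before the unlocking.
(e) Not entailed — the passage has Nadia writing the footage, not Zoya.
(f) Not entailed — Nadia closed the safe, not the footage; the footage belongs to the writing event.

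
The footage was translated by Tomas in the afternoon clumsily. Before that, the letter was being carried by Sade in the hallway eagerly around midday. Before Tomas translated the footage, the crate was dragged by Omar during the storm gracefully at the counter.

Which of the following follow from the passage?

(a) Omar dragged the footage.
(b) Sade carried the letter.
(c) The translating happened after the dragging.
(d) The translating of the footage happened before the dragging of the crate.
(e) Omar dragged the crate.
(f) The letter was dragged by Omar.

(b), (c), (e)

(a) Not entailed — Omar dragged the crate, not the footage; the footage belongs to the translating event.
(b) Entailed — 'carry' is an activity; 'was carrying' entails that some carrying happened, so 'carried' holds.
(c) Entailed — the narrative places the dragging before the translating.
(d) Not entailed — the narrative places the dragging before the translating, not after.
(e) Entailed — this follows by dropping conjuncts from the dragging event's description.
(f) Not entailed — Omar dragged the crate, not the letter; the letter belongs to the carrying event.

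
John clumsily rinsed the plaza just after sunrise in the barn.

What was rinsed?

'the plaza' marks the patient of the rinsing event.

the plaza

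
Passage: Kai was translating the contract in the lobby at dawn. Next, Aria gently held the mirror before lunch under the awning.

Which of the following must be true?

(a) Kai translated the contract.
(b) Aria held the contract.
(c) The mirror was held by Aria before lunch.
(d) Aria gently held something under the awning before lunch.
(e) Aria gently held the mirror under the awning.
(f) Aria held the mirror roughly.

(a) Not entailed — 'was translating' is progressive on an accomplishment; it does not entail the completed 'translated'.
(b) Not entailed — Aria held the mirror, not the contract; the contract belongs to the translating event.
(c) Entailed — the original entails any weakening of itself; this just drops 'gently', 'under the awning'.
(d) Entailed — the original entails any weakening of itself; this just generalizes the patient.
(e) Entailed — dropping 'before lunch' leaves a sub-description the original still satisfies.
(f) Not entailed — 'roughly' adds a manner not in (and inconsistent with) the original.

(c), (d), (e)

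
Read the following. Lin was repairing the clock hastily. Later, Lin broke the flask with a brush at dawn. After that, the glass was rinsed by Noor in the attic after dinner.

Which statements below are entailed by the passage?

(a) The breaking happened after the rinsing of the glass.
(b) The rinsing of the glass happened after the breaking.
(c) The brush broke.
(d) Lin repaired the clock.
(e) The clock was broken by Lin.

(a) Not entailed — the narrative places the breaking before the rinsing, not after.
(b) Entailed — the narrative places the breaking before the rinsing.
(c) Not entailed — the flask is what broke, not the brush.
(d) Not entailed — 'was repairing' is progressive on an accomplishment; it does not entail the completed 'repaired'.
(e) Not entailed — Lin broke the flask, not the clock; the clock belongs to the repairing event.

(b)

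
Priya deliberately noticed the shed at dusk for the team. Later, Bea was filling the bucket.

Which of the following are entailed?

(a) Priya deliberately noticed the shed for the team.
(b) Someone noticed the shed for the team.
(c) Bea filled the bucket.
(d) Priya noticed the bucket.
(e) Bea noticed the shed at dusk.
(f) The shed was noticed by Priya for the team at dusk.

(a) Entailed — this follows by dropping conjuncts from the noticing event's description.
(b) Entailed — the original entails any weakening of itself; this just drops 'deliberately', 'at dusk' and generalizes the agent.
(c) Not entailed — 'was filling' is progressive on an accomplishment; it does not entail the completed 'filled'.
(d) Not entailed — Priya noticed the shed, not the bucket; the bucket belongs to the filling event.
(e) Not entailed — the passage has Priya noticing the shed, not Bea.
(f) Entailed — the original entails any weakening of itself; this just drops 'deliberately'.

(a), (b), (f)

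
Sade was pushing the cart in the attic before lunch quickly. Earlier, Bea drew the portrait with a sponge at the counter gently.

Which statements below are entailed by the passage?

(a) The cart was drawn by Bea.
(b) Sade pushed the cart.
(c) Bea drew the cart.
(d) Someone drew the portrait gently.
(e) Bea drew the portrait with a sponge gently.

(b), (d), (e)

(a) Not entailed — Bea drew the portrait, not the cart; the cart belongs to the pushing event.
(b) Entailed — 'push' is an activity; 'was pushing' entails that some pushing happened, so 'pushed' holds.
(c) Not entailed — Bea drew the portrait, not the cart; the cart belongs to the pushing event.
(d) Entailed — the original entails any weakening of itself; this just drops 'with a sponge', 'at the counter' and generalizes the agent.
(e) Entailed — this follows by dropping conjuncts from the drawing event's description.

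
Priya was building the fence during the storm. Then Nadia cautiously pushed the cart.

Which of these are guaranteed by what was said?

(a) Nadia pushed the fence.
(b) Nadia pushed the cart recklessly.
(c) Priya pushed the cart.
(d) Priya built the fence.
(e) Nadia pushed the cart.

(a) Not entailed — Nadia pushed the cart, not the fence; the fence belongs to the building event.
(b) Not entailed — 'recklessly' adds a manner not in (and inconsistent with) the original.
(c) Not entailed — the passage has Nadia pushing the cart, not Priya.
(d) Not entailed — 'was building' is progressive on an accomplishment; it does not entail the completed 'built'.
(e) Entailed — dropping 'cautiously' leaves a sub-description the original still satisfies.

(e)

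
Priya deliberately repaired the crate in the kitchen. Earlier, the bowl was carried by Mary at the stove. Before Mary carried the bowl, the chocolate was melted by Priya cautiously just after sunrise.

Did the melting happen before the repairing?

The narrative orders the melting before the repairing.

yes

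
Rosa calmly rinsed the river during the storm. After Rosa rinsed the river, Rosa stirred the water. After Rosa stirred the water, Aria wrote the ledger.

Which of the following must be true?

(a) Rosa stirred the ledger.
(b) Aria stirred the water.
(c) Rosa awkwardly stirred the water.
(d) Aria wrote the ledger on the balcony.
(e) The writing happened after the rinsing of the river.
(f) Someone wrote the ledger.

(a) Not entailed — Rosa stirred the water, not the ledger; the ledger belongs to the writing event.
(b) Not entailed — the passage has Rosa stirring the water, not Aria.
(c) Not entailed — 'awkwardly' adds information not in the original event.
(d) Not entailed — 'on the balcony' adds information not in the original event.
(e) Entailed — the narrative places the rinsing before the writing.
(f) Entailed — generalizing the agent leaves a sub-description the original still satisfies.

(e), (f)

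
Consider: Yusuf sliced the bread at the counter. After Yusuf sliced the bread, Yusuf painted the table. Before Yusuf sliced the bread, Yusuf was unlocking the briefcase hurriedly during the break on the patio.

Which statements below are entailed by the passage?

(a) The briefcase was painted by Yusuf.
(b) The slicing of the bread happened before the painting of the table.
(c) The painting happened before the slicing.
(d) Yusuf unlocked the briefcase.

(b)

(a) Not entailed — Yusuf painted the table, not the briefcase; the briefcase belongs to the unlocking event.
(b) Entailed — the narrative places the slicing before the painting.
(c) Not entailed — the narrative places the slicing before the painting, not after.
(d) Not entailed — 'was unlocking' is progressive on an accomplishment; it does not entail the completed 'unlocked'.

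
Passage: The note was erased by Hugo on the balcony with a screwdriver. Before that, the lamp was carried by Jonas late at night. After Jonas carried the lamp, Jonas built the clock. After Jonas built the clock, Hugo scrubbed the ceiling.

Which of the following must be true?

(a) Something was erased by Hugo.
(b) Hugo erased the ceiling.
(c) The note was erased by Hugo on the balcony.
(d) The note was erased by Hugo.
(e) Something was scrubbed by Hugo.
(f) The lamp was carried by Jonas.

(a) Entailed — dropping 'with a screwdriver', 'on the balcony' and generalizing the patient leaves a sub-description the original still satisfies.
(b) Not entailed — Hugo erased the note, not the ceiling; the ceiling belongs to the scrubbing event.
(c) Entailed — dropping 'with a screwdriver' leaves a sub-description the original still satisfies.
(d) Entailed — this follows by dropping conjuncts from the erasing event's description.
(e) Entailed — this follows by dropping conjuncts from the scrubbing event's description.
(f) Entailed — the original entails any weakening of itself; this just drops 'late at night'.

(a), (c), (d), (e), (f)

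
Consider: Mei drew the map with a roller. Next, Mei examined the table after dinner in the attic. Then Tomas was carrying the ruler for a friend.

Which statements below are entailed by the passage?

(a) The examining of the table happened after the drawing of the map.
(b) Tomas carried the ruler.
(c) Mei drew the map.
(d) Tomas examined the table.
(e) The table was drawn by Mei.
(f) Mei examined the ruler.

(a) Entailed — the narrative places the drawing before the examining.
(b) Entailed — 'carry' is an activity; 'was carrying' entails that some carrying happened, so 'carried' holds.
(c) Entailed — the original entails any weakening of itself; this just drops 'with a roller'.
(d) Not entailed — the passage has Mei examining the table, not Tomas.
(e) Not entailed — Mei drew the map, not the table; the table belongs to the examining event.
(f) Not entailed — Mei examined the table, not the ruler; the ruler belongs to the carrying event.

(a), (b), (c)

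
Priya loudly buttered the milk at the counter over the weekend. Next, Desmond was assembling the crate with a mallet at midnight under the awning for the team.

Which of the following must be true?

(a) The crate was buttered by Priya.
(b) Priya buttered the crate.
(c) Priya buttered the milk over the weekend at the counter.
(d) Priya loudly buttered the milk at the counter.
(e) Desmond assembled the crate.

(a) Not entailed — Priya buttered the milk, not the crate; the crate belongs to the assembling event.
(b) Not entailed — Priya buttered the milk, not the crate; the crate belongs to the assembling event.
(c) Entailed — this follows by dropping conjuncts from the buttering event's description.
(d) Entailed — every conjunct here is already in the original buttering event.
(e) Not entailed — 'was assembling' is progressive on an accomplishment; it does not entail the completed 'assembled'.

(c), (d)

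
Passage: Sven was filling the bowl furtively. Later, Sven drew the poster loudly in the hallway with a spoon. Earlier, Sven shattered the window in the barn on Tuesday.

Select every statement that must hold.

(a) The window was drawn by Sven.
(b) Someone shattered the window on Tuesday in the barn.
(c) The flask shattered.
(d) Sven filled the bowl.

(a) Not entailed — Sven drew the poster, not the window; the window belongs to the shattering event.
(b) Entailed — generalizing the agent leaves a sub-description the original still satisfies.
(c) Not entailed — the window is what shattered, not the flask.
(d) Not entailed — 'was filling' is progressive on an accomplishment; it does not entail the completed 'filled'.

(b)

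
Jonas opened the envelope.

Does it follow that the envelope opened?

'Jonas opened the envelope' is the causative; it entails the inchoative 'the envelope opened'.

yes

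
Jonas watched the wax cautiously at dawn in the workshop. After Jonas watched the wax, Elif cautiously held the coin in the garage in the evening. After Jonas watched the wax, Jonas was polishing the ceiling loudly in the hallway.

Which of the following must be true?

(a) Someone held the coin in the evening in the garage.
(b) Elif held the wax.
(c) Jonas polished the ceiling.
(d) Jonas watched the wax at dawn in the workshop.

(a) Entailed — dropping 'cautiously' and generalizing the agent leaves a sub-description the original still satisfies.
(b) Not entailed — Elif held the coin, not the wax; the wax belongs to the watching event.
(c) Entailed — 'polish' is an activity; 'was polishing' entails that some polishing happened, so 'polished' holds.
(d) Entailed — the original entails any weakening of itself; this just drops 'cautiously'.

(a), (c), (d)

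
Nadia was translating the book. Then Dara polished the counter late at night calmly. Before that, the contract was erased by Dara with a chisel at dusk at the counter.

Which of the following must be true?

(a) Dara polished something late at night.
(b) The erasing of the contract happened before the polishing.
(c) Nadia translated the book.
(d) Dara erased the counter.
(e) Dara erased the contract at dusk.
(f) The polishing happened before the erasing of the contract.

(a), (b), (e)

(a) Entailed — dropping 'calmly' and generalizing the patient leaves a sub-description the original still satisfies.
(b) Entailed — the narrative places the erasing before the polishing.
(c) Not entailed — 'was translating' is progressive on an accomplishment; it does not entail the completed 'translated'.
(d) Not entailed — Dara erased the contract, not the counter; the counter belongs to the polishing event.
(e) Entailed — dropping 'with a chisel', 'at the counter' leaves a sub-description the original still satisfies.
(f) Not entailed — the narrative places the erasing before the polishing, not after.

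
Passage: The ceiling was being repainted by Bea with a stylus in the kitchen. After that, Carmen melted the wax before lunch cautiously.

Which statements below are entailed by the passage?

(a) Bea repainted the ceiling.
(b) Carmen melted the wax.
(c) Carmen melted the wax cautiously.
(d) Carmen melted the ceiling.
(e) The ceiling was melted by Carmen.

(a) Not entailed — 'was repainting' is progressive on an accomplishment; it does not entail the completed 'repainted'.
(b) Entailed — every conjunct here is already in the original melting event.
(c) Entailed — this follows by dropping conjuncts from the melting event's description.
(d) Not entailed — Carmen melted the wax, not the ceiling; the ceiling belongs to the repainting event.
(e) Not entailed — Carmen melted the wax, not the ceiling; the ceiling belongs to the repainting event.

(b), (c)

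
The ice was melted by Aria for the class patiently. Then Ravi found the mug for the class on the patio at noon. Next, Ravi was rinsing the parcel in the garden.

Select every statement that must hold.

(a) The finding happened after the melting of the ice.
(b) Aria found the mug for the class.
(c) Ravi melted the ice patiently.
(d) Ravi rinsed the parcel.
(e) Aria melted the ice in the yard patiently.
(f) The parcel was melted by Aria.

(a), (d)

(a) Entailed — the narrative places the melting before the finding.
(b) Not entailed — the passage has Ravi finding the mug, not Aria.
(c) Not entailed — the passage has Aria melting the ice, not Ravi.
(d) Entailed — 'rinse' is an activity; 'was rinsing' entails that some rinsing happened, so 'rinsed' holds.
(e) Not entailed — 'in the yard' adds information not in the original event.
(f) Not entailed — Aria melted the ice, not the parcel; the parcel belongs to the rinsing event.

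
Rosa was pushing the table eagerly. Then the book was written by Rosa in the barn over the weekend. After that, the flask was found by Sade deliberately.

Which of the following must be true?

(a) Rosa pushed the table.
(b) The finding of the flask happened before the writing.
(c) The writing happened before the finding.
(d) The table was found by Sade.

(a) Entailed — 'push' is an activity; 'was pushing' entails that some pushing happened, so 'pushed' holds.
(b) Not entailed — the narrative places the writing before the finding, not after.
(c) Entailed — the narrative places the writing before the finding.
(d) Not entailed — Sade found the flask, not the table; the table belongs to the pushing event.

(a), (c)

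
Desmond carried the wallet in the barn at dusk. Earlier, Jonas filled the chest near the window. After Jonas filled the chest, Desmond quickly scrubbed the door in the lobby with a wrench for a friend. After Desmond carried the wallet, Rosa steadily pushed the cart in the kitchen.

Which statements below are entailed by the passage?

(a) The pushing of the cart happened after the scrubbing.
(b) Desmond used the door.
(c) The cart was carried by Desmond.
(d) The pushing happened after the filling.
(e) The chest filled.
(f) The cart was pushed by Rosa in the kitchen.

(d), (e), (f)

(a) Not entailed — the narrative doesn't order the scrubbing relative to the pushing.
(b) Not entailed — the door is the patient, not an instrument — Desmond used a wrench.
(c) Not entailed — Desmond carried the wallet, not the cart; the cart belongs to the pushing event.
(d) Entailed — the narrative places the filling before the pushing.
(e) Entailed — 'Jonas filled the chest' is causative; it entails the inchoative 'the chest filled'.
(f) Entailed — every conjunct here is already in the original pushing event.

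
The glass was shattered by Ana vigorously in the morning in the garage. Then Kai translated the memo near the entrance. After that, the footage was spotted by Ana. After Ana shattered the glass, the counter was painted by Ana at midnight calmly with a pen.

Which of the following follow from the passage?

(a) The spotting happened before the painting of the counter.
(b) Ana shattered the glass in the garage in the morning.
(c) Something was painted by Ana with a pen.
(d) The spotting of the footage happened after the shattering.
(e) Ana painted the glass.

(b), (c), (d)

(a) Not entailed — the narrative doesn't order the spotting relative to the painting.
(b) Entailed — dropping 'vigorously' leaves a sub-description the original still satisfies.
(c) Entailed — every conjunct here is already in the original painting event.
(d) Entailed — the narrative places the shattering before the spotting.
(e) Not entailed — Ana painted the counter, not the glass; the glass belongs to the shattering event.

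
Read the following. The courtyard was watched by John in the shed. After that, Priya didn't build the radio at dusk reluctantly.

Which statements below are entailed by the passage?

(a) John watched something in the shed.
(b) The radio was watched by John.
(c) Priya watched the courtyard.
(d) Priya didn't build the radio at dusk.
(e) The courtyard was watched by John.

(a), (e)

(a) Entailed — this follows by dropping conjuncts from the watching event's description.
(b) Not entailed — John watched the courtyard, not the radio; the radio belongs to the building event.
(c) Not entailed — the passage has John watching the courtyard, not Priya.
(d) Not entailed — dropping 'reluctantly' under negation is not valid — the original leaves open that Priya built the radio some other way.
(e) Entailed — every conjunct here is already in the original watching event.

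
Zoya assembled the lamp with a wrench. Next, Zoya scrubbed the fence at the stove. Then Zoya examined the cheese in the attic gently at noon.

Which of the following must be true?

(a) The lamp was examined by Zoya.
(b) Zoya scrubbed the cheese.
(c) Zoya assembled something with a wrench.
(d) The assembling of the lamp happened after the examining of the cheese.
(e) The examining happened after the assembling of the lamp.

(c), (e)

(a) Not entailed — Zoya examined the cheese, not the lamp; the lamp belongs to the assembling event.
(b) Not entailed — Zoya scrubbed the fence, not the cheese; the cheese belongs to the examining event.
(c) Entailed — every conjunct here is already in the original assembling event.
(d) Not entailed — the narrative places the assembling before the examining, not after.
(e) Entailed — the narrative places the assembling before the examining.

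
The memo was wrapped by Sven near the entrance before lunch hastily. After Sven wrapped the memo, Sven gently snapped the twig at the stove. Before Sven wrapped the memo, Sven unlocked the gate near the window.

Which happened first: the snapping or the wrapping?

The connectives place the wrapping before the snapping.

the wrapping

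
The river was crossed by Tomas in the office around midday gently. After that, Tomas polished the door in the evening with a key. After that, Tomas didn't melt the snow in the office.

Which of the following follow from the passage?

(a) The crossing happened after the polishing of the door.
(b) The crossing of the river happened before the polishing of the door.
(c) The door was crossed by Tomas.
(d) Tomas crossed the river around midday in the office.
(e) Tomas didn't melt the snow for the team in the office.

(a) Not entailed — the narrative places the crossing before the polishing, not after.
(b) Entailed — the narrative places the crossing before the polishing.
(c) Not entailed — Tomas crossed the river, not the door; the door belongs to the polishing event.
(d) Entailed — every conjunct here is already in the original crossing event.
(e) Entailed — under negation, adding a further restriction is entailed: if no such melting event occurred, none occurred for the team either.

(b), (d), (e)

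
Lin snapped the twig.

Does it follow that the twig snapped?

'Lin snapped the twig' is the causative; it entails the inchoative 'the twig snapped'.

yes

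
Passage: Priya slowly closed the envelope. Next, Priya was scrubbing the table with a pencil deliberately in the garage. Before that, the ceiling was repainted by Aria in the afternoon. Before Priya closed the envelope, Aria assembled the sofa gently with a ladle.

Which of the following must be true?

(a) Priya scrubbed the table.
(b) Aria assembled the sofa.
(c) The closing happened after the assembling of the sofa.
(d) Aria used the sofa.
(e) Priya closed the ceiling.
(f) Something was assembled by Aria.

(a), (b), (c), (f)

(a) Entailed — 'scrub' is an activity; 'was scrubbing' entails that some scrubbing happened, so 'scrubbed' holds.
(b) Entailed — dropping 'with a ladle', 'gently' leaves a sub-description the original still satisfies.
(c) Entailed — the narrative places the assembling before the closing.
(d) Not entailed — the sofa is the patient, not an instrument — Aria used a ladle.
(e) Not entailed — Priya closed the envelope, not the ceiling; the ceiling belongs to the repainting event.
(f) Entailed — this follows by dropping conjuncts from the assembling event's description.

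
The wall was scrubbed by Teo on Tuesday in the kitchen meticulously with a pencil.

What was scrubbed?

the wall

'the wall' marks the patient of the scrubbing event.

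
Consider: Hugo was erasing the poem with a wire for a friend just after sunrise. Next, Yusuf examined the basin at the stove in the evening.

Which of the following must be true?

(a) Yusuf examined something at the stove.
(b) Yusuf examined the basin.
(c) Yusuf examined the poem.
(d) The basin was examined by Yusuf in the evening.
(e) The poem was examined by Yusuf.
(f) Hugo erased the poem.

(a), (b), (d)

(a) Entailed — this follows by dropping conjuncts from the examining event's description.
(b) Entailed — the original entails any weakening of itself; this just drops 'at the stove', 'in the evening'.
(c) Not entailed — Yusuf examined the basin, not the poem; the poem belongs to the erasing event.
(d) Entailed — dropping 'at the stove' leaves a sub-description the original still satisfies.
(e) Not entailed — Yusuf examined the basin, not the poem; the poem belongs to the erasing event.
(f) Not entailed — 'was erasing' is progressive on an accomplishment; it does not entail the completed 'erased'.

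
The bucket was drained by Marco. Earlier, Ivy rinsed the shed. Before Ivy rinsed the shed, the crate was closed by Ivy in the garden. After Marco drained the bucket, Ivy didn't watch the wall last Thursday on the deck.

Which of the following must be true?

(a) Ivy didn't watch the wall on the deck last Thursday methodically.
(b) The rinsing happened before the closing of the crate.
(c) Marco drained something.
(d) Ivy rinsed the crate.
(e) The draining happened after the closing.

(a) Entailed — under negation, adding a further restriction is entailed: if no such watching event occurred, none occurred methodically either.
(b) Not entailed — the narrative places the closing before the rinsing, not after.
(c) Entailed — this follows by dropping conjuncts from the draining event's description.
(d) Not entailed — Ivy rinsed the shed, not the crate; the crate belongs to the closing event.
(e) Entailed — the narrative places the closing before the draining.

(a), (c), (e)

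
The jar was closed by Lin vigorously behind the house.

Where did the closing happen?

behind the house

'behind the house' marks the location of the closing event.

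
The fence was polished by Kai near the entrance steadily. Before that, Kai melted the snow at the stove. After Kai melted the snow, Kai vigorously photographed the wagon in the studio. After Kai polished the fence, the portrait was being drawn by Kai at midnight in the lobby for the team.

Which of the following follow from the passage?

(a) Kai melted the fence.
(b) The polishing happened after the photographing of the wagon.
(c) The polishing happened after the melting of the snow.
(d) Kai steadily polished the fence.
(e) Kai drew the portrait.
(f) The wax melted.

(c), (d)

(a) Not entailed — Kai melted the snow, not the fence; the fence belongs to the polishing event.
(b) Not entailed — the narrative doesn't order the photographing relative to the polishing.
(c) Entailed — the narrative places the melting before the polishing.
(d) Entailed — the original entails any weakening of itself; this just drops 'near the entrance'.
(e) Not entailed — 'was drawing' is progressive on an accomplishment; it does not entail the completed 'drew'.
(f) Not entailed — the snow is what melted, not the wax.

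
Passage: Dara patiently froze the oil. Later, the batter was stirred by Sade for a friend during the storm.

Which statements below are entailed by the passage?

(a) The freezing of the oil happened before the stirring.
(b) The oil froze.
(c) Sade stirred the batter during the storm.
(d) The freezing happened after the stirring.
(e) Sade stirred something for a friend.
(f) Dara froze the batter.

(a) Entailed — the narrative places the freezing before the stirring.
(b) Entailed — 'Dara froze the oil' is causative; it entails the inchoative 'the oil froze'.
(c) Entailed — dropping 'for a friend' leaves a sub-description the original still satisfies.
(d) Not entailed — the narrative places the freezing before the stirring, not after.
(e) Entailed — the original entails any weakening of itself; this just drops 'during the storm' and generalizes the patient.
(f) Not entailed — Dara froze the oil, not the batter; the batter belongs to the stirring event.

(a), (b), (c), (e)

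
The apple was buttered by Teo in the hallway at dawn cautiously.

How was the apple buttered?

'cautiously' marks the manner of the buttering event.

cautiously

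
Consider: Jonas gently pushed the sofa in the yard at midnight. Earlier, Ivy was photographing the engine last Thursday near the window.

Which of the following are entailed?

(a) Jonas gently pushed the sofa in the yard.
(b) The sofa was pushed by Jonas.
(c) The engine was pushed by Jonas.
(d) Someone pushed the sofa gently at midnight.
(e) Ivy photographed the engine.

(a), (b), (d)

(a) Entailed — this follows by dropping conjuncts from the pushing event's description.
(b) Entailed — every conjunct here is already in the original pushing event.
(c) Not entailed — Jonas pushed the sofa, not the engine; the engine belongs to the photographing event.
(d) Entailed — dropping 'in the yard' and generalizing the agent leaves a sub-description the original still satisfies.
(e) Not entailed — 'was photographing' is progressive on an accomplishment; it does not entail the completed 'photographed'.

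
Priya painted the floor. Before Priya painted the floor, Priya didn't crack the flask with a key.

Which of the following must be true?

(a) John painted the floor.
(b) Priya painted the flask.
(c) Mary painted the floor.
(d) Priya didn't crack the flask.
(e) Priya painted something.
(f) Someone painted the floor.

(a) Not entailed — the passage has Priya painting the floor, not John.
(b) Not entailed — Priya painted the floor, not the flask; the flask belongs to the cracking event.
(c) Not entailed — the passage has Priya painting the floor, not Mary.
(d) Not entailed — dropping 'with a key' under negation is not valid — the original leaves open that Priya cracked the flask some other way.
(e) Entailed — every conjunct here is already in the original painting event.
(f) Entailed — every conjunct here is already in the original painting event.

(e), (f)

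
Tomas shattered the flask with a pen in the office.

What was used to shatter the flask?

'with a pen' marks the instrument of the shattering event.

a pen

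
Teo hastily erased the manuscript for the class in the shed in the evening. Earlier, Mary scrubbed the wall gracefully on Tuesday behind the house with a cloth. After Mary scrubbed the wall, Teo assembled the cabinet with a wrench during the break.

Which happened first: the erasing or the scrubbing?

the scrubbing

The connectives place the scrubbing before the erasing.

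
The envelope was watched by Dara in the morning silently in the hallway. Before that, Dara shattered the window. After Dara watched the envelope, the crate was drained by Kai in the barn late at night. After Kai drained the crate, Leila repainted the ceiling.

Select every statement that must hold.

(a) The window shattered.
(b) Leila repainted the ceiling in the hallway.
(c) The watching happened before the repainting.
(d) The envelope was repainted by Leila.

(a) Entailed — 'Dara shattered the window' is causative; it entails the inchoative 'the window shattered'.
(b) Not entailed — 'in the hallway' adds information not in the original event.
(c) Entailed — the narrative places the watching before the repainting.
(d) Not entailed — Leila repainted the ceiling, not the envelope; the envelope belongs to the watching event.

(a), (c)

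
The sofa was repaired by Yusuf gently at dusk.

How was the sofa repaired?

'gently' marks the manner of the repairing event.

gently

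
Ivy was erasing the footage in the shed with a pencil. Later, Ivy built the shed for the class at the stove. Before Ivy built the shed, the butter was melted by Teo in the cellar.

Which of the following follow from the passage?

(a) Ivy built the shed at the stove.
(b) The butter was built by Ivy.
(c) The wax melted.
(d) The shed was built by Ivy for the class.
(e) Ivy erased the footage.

(a), (d)

(a) Entailed — every conjunct here is already in the original building event.
(b) Not entailed — Ivy built the shed, not the butter; the butter belongs to the melting event.
(c) Not entailed — the butter is what melted, not the wax.
(d) Entailed — dropping 'at the stove' leaves a sub-description the original still satisfies.
(e) Not entailed — 'was erasing' is progressive on an accomplishment; it does not entail the completed 'erased'.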